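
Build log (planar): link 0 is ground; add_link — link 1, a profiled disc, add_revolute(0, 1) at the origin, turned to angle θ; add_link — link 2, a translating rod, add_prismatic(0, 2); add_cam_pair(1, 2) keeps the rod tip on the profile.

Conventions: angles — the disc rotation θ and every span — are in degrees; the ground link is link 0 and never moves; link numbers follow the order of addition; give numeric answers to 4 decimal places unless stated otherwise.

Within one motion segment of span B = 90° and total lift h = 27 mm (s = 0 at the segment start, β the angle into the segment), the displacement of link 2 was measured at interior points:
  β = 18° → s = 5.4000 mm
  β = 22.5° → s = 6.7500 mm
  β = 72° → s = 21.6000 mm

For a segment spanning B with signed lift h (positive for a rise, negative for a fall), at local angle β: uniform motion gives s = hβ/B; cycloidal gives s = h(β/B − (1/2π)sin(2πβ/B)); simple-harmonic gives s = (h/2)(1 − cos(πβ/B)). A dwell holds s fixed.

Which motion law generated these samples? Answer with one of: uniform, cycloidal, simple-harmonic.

candidates at β/B = r: uniform s = h·r (linear in β); cycloidal s = h·(r − sin(2πr)/(2π)); simple-harmonic s = (h/2)(1 − cos(πr))
β=18°: printed 5.4000 | uniform 5.4000, cycloidal 1.3131, simple-harmonic 2.5783
β=22.5°: printed 6.7500 | uniform 6.7500, cycloidal 2.4528, simple-harmonic 3.9541
β=72°: printed 21.6000 | uniform 21.6000, cycloidal 25.6869, simple-harmonic 24.4217
only one law matches every sample → uniform

uniform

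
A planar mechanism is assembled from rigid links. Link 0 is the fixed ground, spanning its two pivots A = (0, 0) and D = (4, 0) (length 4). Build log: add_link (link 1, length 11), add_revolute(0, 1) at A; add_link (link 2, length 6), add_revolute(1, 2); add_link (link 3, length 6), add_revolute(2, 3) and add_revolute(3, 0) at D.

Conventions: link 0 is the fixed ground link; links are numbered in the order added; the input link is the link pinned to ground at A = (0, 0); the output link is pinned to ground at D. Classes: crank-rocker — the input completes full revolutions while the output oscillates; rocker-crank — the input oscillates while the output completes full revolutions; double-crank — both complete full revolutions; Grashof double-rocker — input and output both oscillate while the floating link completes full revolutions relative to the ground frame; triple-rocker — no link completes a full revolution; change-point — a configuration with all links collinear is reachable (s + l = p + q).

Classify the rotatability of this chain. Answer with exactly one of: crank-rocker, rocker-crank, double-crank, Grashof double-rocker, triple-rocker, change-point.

lengths: ground=4, input=11, coupler=6, output=6
sorted: s=4 (shortest), l=11 (longest), p+q=12
s + l = 15 vs p + q = 12
s + l > p + q → non-Grashof → no link fully rotates → triple-rocker

triple-rocker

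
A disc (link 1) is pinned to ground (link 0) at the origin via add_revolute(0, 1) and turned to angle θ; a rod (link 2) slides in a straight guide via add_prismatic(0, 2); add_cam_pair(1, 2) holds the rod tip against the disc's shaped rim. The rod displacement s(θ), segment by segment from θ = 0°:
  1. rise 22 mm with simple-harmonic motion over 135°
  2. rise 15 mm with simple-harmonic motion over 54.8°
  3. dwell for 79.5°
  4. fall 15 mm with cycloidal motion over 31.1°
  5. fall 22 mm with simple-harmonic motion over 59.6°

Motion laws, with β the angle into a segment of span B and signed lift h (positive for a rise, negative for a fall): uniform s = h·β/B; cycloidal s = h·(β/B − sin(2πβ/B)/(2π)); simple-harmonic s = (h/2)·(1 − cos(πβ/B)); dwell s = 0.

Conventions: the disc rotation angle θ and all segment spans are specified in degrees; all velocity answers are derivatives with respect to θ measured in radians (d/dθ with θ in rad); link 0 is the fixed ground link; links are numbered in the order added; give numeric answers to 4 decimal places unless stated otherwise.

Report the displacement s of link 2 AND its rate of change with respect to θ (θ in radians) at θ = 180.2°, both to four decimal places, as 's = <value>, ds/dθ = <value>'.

segment 1 (0° to 135°, simple-harmonic, h = 22) is passed completely: s = 0.0000 + (22) = 22.0000
θ = 180.2° falls in segment 2 (135° to 189.8°, simple-harmonic, h = 15): β = 180.2 − 135 = 45.2°, B = 54.8°; Δs = 15/2·(1 − cos(π·0.8248)) = 13.8926; s = 22.0000 + 13.8926 = 35.8926
velocity in seg [135°–189.8°] (simple-harmonic), θ in radians: β = 45.2° = 0.7889 rad, B = 54.8° = 0.9564 rad; ds/dθ = (πh/(2B)) sin(πβ/B) = (π·15/(2·0.9564)) sin(π·0.8248) = 12.883811 mm/rad

s = 35.8926, ds/dθ = 12.8838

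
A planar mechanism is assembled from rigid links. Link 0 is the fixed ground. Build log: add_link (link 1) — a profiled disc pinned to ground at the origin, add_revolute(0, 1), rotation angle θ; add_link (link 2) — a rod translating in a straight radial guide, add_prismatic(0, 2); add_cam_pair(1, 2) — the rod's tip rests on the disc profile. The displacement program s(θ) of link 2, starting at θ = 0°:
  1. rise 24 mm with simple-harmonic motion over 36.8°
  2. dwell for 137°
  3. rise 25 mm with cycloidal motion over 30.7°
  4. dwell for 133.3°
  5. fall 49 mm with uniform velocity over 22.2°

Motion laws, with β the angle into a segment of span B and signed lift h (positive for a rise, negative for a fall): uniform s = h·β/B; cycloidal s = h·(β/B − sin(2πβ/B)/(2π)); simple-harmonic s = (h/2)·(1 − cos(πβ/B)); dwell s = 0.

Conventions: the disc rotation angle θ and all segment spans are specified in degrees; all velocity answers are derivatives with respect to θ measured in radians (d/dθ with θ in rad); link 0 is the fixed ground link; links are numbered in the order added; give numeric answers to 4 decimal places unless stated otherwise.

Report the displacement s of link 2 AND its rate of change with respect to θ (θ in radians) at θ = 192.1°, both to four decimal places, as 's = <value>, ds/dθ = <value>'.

seg 1 [0°–36.8°] simple-harmonic, h=24: full span → s += 24 → s = 24.0000
seg 2 [36.8°–173.8°] dwell: s stays 24.0000
seg 3 [173.8°–204.5°] cycloidal, h=25: θ=192.1° here. β=18.3, B=30.7. 25·(0.5961 − sin(2π·0.5961)/(2π)) = 17.1612 → s = 41.1612
velocity in seg [173.8°–204.5°] (cycloidal), θ in radians: β = 18.3° = 0.3194 rad, B = 30.7° = 0.5358 rad; ds/dθ = (h/B)(1 − cos(2πβ/B)) = (25/0.5358)(1 − cos(2π·0.5961)) = 85.066847 mm/rad

s = 41.1612, ds/dθ = 85.0668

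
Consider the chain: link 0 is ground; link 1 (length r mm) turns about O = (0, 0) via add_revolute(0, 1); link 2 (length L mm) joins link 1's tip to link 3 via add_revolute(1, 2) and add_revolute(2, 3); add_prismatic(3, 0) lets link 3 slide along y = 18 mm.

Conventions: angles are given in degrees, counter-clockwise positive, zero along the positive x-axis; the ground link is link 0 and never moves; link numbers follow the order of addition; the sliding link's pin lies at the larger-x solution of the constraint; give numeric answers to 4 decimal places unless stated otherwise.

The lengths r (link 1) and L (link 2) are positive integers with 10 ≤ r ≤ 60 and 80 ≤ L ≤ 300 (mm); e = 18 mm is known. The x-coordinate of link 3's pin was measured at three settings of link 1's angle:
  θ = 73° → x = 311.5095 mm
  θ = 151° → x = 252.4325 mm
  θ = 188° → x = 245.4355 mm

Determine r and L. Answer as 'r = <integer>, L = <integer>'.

constraint per measurement: (x − r cos θ)² + (r sin θ − e)² = L²
subtracting the θ₁ and θ₂ equations cancels the r² and L² terms:
r = (x₁² − x₂²) / (2[(x₁cos θ₁ + e sin θ₁) − (x₂cos θ₂ + e sin θ₂)]) = 52.0000 → r = 52
L² = (x₁ − r cos θ₁)² + (r sin θ₁ − e)² = 88804.0035 → L = 298.0000 → L = 298
check at θ₃=188°: x = 245.4355 (printed 245.4355) ✓

r = 52, L = 298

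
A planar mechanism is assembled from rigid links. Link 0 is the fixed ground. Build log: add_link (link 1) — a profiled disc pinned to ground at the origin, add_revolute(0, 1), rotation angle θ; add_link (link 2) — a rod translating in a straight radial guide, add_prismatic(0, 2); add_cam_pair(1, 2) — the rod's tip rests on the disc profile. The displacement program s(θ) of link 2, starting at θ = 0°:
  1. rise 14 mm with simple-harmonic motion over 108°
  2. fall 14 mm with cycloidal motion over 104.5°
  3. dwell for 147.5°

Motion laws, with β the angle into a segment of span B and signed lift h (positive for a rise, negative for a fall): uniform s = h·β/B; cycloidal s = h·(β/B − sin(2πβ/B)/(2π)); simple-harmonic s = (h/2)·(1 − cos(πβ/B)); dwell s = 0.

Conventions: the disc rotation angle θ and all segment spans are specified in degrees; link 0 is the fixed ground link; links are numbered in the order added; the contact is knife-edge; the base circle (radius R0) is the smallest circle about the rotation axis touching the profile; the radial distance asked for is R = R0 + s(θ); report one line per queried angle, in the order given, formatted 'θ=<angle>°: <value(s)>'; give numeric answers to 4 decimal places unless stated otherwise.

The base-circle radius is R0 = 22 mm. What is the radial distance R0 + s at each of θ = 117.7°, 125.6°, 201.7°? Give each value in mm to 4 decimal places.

seg 1 [0°–108°] simple-harmonic, h=14: full span → s += 14 → s = 14.0000
seg 2 [108°–212.5°] cycloidal, h=-14: θ=117.7° here. β=9.7, B=104.5. -14·(0.0928 − sin(2π·0.0928)/(2π)) = -0.0724 → s = 13.9276
seg 2 [108°–212.5°] cycloidal, h=-14: θ=125.6° here. β=17.6, B=104.5. -14·(0.1684 − sin(2π·0.1684)/(2π)) = -0.4161 → s = 13.5839
seg 2 [108°–212.5°] cycloidal, h=-14: θ=201.7° here. β=93.7, B=104.5. -14·(0.8967 − sin(2π·0.8967)/(2π)) = -13.9004 → s = 0.0996
θ=117.7°: R = R0 + s = 22 + 13.9276 = 35.9276
θ=125.6°: R = R0 + s = 22 + 13.5839 = 35.5839
θ=201.7°: R = R0 + s = 22 + 0.0996 = 22.0996

θ=117.7°: 35.9276
θ=125.6°: 35.5839
θ=201.7°: 22.0996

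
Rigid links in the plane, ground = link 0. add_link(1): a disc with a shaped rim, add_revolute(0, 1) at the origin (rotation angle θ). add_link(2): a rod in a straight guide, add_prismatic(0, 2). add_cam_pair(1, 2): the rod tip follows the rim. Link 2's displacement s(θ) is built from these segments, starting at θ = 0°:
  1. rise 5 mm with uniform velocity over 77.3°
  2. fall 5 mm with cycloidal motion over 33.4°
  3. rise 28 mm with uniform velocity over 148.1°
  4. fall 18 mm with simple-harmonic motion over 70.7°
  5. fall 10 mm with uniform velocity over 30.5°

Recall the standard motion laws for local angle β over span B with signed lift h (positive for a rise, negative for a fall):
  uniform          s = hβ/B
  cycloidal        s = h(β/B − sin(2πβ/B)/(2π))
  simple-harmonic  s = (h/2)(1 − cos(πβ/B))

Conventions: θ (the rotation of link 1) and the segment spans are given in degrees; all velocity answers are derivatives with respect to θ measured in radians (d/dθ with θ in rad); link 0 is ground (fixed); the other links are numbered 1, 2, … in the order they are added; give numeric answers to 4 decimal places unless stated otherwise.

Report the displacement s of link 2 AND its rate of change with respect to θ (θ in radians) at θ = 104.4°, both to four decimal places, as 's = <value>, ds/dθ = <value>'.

segment 1 (0° to 77.3°, uniform, h = 5) is passed completely: s = 0.0000 + (5) = 5.0000
θ = 104.4° falls in segment 2 (77.3° to 110.7°, cycloidal, h = -5): β = 104.4 − 77.3 = 27.1°, B = 33.4°; Δs = -5·(0.8114 − sin(2π·0.8114)/(2π)) = -4.7942; s = 5.0000 − 4.7942 = 0.2058
velocity in seg [77.3°–110.7°] (cycloidal), θ in radians: β = 27.1° = 0.4730 rad, B = 33.4° = 0.5829 rad; ds/dθ = (h/B)(1 − cos(2πβ/B)) = ((-5)/0.5829)(1 − cos(2π·0.8114)) = -5.350838 mm/rad

s = 0.2058, ds/dθ = -5.3508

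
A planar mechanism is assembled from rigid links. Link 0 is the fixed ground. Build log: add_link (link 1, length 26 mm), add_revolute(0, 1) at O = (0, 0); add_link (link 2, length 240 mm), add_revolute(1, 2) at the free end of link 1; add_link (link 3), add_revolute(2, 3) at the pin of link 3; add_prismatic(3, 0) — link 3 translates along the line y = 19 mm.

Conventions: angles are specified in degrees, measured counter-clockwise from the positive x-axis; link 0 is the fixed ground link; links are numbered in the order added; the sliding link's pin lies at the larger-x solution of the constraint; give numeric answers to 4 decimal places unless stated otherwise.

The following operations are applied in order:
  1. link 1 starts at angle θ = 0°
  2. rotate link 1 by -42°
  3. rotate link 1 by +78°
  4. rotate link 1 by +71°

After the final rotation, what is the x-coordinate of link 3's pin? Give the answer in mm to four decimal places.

geometry: r = 26 mm, L = 240 mm, e = 19 mm; θ starts at 0°
rotate link 1 by -42°: θ ← 0° -42° = -42°
rotate link 1 by +78°: θ ← -42° +78° = 36°
rotate link 1 by +71°: θ ← 36° +71° = 107°
crank pin P = (r cos θ, r sin θ) = (-7.601664, 24.863924)
h = r sin θ − e = 24.863924 − 19 = 5.863924
x = r cos θ + √(L² − h²) = -7.601664 + 239.928353 = 232.326688

232.3267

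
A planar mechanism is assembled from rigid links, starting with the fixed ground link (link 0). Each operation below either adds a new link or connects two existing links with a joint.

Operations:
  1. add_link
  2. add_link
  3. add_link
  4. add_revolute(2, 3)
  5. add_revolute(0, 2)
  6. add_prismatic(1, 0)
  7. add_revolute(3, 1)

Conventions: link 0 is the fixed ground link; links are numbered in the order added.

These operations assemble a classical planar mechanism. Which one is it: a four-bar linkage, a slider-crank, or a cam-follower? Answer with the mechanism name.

links: 4 (incl. ground); joints: 3 revolute, 1 prismatic, 0 higher (cam) pair, forming one closed loop
4 links, 3 revolutes + 1 prismatic in one loop → slider-crank

slider-crank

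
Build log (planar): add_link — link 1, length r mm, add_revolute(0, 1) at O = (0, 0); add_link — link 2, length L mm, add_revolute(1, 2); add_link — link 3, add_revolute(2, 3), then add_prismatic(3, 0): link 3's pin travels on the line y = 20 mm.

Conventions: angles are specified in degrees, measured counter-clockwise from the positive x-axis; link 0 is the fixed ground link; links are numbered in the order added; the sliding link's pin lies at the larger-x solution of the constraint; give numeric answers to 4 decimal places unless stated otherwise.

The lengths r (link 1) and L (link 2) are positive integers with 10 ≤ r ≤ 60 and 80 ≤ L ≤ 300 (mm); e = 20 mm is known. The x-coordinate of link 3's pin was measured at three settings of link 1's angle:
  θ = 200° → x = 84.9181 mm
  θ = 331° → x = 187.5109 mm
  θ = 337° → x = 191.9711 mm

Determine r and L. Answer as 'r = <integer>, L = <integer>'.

constraint per measurement: (x − r cos θ)² + (r sin θ − e)² = L²
subtracting the θ₁ and θ₂ equations cancels the r² and L² terms:
r = (x₁² − x₂²) / (2[(x₁cos θ₁ + e sin θ₁) − (x₂cos θ₂ + e sin θ₂)]) = 58.0000 → r = 58
L² = (x₁ − r cos θ₁)² + (r sin θ₁ − e)² = 21025.0122 → L = 145.0000 → L = 145
check at θ₃=337°: x = 191.9711 (printed 191.9711) ✓

r = 58, L = 145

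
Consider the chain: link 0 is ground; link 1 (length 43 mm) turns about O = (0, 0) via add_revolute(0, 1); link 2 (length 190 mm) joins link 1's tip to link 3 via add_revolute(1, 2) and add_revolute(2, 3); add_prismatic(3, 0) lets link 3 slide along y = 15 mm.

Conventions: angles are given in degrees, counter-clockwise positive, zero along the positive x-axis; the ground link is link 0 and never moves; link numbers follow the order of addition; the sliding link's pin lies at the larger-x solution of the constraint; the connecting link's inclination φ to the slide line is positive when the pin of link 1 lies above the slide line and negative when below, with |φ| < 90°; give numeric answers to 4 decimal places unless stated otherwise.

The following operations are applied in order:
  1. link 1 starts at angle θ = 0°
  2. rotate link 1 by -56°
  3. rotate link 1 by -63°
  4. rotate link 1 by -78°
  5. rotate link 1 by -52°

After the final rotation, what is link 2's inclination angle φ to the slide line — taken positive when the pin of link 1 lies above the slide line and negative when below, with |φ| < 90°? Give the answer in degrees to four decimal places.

geometry: r = 43 mm, L = 190 mm, e = 15 mm; θ starts at 0°
rotate link 1 by -56°: θ ← 0° -56° = -56°
rotate link 1 by -63°: θ ← -56° -63° = -119°
rotate link 1 by -78°: θ ← -119° -78° = -197°
rotate link 1 by -52°: θ ← -197° -52° = -249°
h = r sin θ − e = 40.143958 − 15 = 25.143958
sin φ = h / L = 25.143958 / 190 = 0.13233662
φ = arcsin(0.13233662) = 7.604638°

7.6046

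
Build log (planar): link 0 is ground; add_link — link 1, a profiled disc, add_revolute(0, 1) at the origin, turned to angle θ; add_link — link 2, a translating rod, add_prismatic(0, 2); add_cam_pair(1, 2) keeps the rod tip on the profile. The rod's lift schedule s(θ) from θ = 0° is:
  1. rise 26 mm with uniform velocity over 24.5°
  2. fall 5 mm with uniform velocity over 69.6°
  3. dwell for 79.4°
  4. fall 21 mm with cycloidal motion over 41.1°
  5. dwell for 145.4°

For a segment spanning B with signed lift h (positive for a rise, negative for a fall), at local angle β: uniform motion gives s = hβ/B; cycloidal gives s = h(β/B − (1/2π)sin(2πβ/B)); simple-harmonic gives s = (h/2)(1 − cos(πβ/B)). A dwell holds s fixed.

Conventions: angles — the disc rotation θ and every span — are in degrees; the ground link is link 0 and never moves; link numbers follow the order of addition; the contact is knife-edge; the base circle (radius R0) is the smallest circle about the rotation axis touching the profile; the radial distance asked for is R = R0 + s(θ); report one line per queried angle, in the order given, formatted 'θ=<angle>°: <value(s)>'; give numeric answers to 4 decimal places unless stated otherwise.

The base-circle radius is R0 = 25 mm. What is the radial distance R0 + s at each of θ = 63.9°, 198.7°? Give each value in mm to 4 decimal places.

seg 1 [0°–24.5°] uniform, h=26: full span → s += 26 → s = 26.0000
seg 2 [24.5°–94.1°] uniform, h=-5: θ=63.9° here. β=39.4, B=69.6. -5·39.4/69.6 = -2.8305 → s = 23.1695
seg 2 [24.5°–94.1°] uniform, h=-5: full span → s += -5 → s = 21.0000
seg 3 [94.1°–173.5°] dwell: s stays 21.0000
seg 4 [173.5°–214.6°] cycloidal, h=-21: θ=198.7° here. β=25.2, B=41.1. -21·(0.6131 − sin(2π·0.6131)/(2π)) = -15.0567 → s = 5.9433
θ=63.9°: R = R0 + s = 25 + 23.1695 = 48.1695
θ=198.7°: R = R0 + s = 25 + 5.9433 = 30.9433

θ=63.9°: 48.1695
θ=198.7°: 30.9433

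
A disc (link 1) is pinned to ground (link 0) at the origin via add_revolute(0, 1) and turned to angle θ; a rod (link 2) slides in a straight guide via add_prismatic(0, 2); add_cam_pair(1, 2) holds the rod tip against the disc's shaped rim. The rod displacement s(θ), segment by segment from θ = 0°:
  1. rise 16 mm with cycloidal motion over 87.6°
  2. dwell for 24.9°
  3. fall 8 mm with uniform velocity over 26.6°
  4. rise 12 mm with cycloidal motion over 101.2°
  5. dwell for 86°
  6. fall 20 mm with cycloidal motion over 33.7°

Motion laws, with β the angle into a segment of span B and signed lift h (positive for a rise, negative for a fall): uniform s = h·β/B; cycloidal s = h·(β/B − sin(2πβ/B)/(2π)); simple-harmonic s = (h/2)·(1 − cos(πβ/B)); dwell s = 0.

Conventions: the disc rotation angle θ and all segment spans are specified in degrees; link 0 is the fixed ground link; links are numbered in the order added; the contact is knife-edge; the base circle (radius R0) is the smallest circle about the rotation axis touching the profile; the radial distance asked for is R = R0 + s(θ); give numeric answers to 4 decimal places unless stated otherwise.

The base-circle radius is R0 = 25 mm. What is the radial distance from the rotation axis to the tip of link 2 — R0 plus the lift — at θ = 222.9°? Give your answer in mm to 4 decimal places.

segment 1 (0° to 87.6°, cycloidal, h = 16) is passed completely: s = 0.0000 + (16) = 16.0000
segment 2 (87.6° to 112.5°, dwell): s unchanged at 16.0000
segment 3 (112.5° to 139.1°, uniform, h = -8) is passed completely: s = 16.0000 + (-8) = 8.0000
θ = 222.9° falls in segment 4 (139.1° to 240.3°, cycloidal, h = 12): β = 222.9 − 139.1 = 83.8°, B = 101.2°; Δs = 12·(0.8281 − sin(2π·0.8281)/(2π)) = 11.6215; s = 8.0000 + 11.6215 = 19.6215
R = R0 + s = 25 + 19.6215 = 44.6215

44.6215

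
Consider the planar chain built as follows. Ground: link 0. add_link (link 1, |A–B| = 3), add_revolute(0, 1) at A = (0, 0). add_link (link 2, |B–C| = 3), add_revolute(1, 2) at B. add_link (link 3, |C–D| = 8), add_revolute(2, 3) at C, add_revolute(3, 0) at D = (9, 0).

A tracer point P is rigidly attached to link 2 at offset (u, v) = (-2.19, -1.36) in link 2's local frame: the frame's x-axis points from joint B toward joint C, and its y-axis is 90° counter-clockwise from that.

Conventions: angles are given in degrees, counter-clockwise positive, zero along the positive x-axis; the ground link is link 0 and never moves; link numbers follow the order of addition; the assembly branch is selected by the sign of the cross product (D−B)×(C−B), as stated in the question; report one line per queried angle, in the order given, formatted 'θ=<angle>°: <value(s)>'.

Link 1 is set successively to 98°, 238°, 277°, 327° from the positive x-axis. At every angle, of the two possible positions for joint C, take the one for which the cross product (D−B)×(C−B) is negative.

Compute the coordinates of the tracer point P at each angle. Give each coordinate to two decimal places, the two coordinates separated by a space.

A=(0,0), D=(9.00,0)
θ=98°: B = A + 3.00·(cos98°, sin98°) = (-0.4175, 2.9708)
θ=98°: |BD| = 9.8750
θ=98°: circle(B,3.00) ∩ circle(D,8.00): a=2.1527, h=2.0895
θ=98°:   candidates: C₊=(2.2640,4.3159) cross=20.634; C₋=(1.0068,0.3305) cross=-20.634
θ=98°:   branch - wants cross < 0 → take C=(1.0068,0.3305) (cross=-20.634)
θ=98°: ex = (C−B)/|BC| = (0.4748,-0.8801); ey = (0.8801,0.4748)
θ=98°: P = B + -2.19·ex + -1.36·ey = (-2.6542,4.2525)
θ=238°: B = A + 3.00·(cos238°, sin238°) = (-1.5898, -2.5441)
θ=238°: |BD| = 10.8911
θ=238°: circle(B,3.00) ∩ circle(D,8.00): a=2.9205, h=0.6859
θ=238°:   candidates: C₊=(1.0898,-1.1950) cross=7.470; C₋=(1.4102,-2.5288) cross=-7.470
θ=238°:   branch - wants cross < 0 → take C=(1.4102,-2.5288) (cross=-7.470)
θ=238°: ex = (C−B)/|BC| = (1.0000,0.0051); ey = (-0.0051,1.0000)
θ=238°: P = B + -2.19·ex + -1.36·ey = (-3.7728,-3.9153)
θ=277°: B = A + 3.00·(cos277°, sin277°) = (0.3656, -2.9776)
θ=277°: |BD| = 9.1334
θ=277°: circle(B,3.00) ∩ circle(D,8.00): a=1.5558, h=2.5651
θ=277°:   candidates: C₊=(1.0001,-0.0455) cross=23.428; C₋=(2.6726,-4.8954) cross=-23.428
θ=277°:   branch - wants cross < 0 → take C=(2.6726,-4.8954) (cross=-23.428)
θ=277°: ex = (C−B)/|BC| = (0.7690,-0.6392); ey = (0.6392,0.7690)
θ=277°: P = B + -2.19·ex + -1.36·ey = (-2.1879,-2.6236)
θ=327°: B = A + 3.00·(cos327°, sin327°) = (2.5160, -1.6339)
θ=327°: |BD| = 6.6867
θ=327°: circle(B,3.00) ∩ circle(D,8.00): a=-0.7693, h=2.8997
θ=327°:   candidates: C₊=(1.0615,0.9899) cross=19.389; C₋=(2.4786,-4.6337) cross=-19.389
θ=327°:   branch - wants cross < 0 → take C=(2.4786,-4.6337) (cross=-19.389)
θ=327°: ex = (C−B)/|BC| = (-0.0125,-0.9999); ey = (0.9999,-0.0125)
θ=327°: P = B + -2.19·ex + -1.36·ey = (1.1834,0.5729)

θ=98°: -2.65 4.25
θ=238°: -3.77 -3.92
θ=277°: -2.19 -2.62
θ=327°: 1.18 0.57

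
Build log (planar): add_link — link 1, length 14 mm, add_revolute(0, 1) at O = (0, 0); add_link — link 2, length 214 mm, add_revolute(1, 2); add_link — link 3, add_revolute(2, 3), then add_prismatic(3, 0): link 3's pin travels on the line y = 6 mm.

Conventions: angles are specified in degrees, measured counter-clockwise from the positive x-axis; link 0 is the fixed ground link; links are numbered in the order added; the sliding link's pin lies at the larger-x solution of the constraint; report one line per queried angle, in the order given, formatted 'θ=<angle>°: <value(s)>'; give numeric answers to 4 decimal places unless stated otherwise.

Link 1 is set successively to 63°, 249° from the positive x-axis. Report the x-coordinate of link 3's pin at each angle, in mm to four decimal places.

geometry: r = 14 mm, L = 214 mm, e = 6 mm
θ=63°: crank pin P = (r cos θ, r sin θ) = (6.355867, 12.474091)
θ=63°: h = r sin θ − e = 12.474091 − 6 = 6.474091
θ=63°: x = r cos θ + √(L² − h²) = 6.355867 + 213.902048 = 220.257915
θ=249°: crank pin P = (r cos θ, r sin θ) = (-5.017151, -13.070126)
θ=249°: h = r sin θ − e = -13.070126 − 6 = -19.070126
θ=249°: x = r cos θ + √(L² − h²) = -5.017151 + 213.148611 = 208.131460

θ=63°: 220.2579
θ=249°: 208.1315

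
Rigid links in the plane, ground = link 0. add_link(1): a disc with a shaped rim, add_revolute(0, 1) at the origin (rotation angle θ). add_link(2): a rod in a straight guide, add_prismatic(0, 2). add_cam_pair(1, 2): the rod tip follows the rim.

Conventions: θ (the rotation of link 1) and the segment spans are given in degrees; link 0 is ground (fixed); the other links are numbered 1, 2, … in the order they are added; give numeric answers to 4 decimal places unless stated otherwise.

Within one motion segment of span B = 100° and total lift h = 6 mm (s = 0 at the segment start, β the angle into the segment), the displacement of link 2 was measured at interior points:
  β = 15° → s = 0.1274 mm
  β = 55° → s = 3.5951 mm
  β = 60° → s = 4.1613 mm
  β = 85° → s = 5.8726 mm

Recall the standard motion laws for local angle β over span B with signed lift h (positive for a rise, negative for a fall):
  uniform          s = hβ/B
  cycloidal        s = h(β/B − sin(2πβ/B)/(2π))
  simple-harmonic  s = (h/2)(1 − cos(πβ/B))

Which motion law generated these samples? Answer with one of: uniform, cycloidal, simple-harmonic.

candidates at β/B = r: uniform s = h·r (linear in β); cycloidal s = h·(r − sin(2πr)/(2π)); simple-harmonic s = (h/2)(1 − cos(πr))
β=15°: printed 0.1274 | uniform 0.9000, cycloidal 0.1274, simple-harmonic 0.3270
β=55°: printed 3.5951 | uniform 3.3000, cycloidal 3.5951, simple-harmonic 3.4693
β=60°: printed 4.1613 | uniform 3.6000, cycloidal 4.1613, simple-harmonic 3.9271
β=85°: printed 5.8726 | uniform 5.1000, cycloidal 5.8726, simple-harmonic 5.6730
only one law matches every sample → cycloidal

cycloidal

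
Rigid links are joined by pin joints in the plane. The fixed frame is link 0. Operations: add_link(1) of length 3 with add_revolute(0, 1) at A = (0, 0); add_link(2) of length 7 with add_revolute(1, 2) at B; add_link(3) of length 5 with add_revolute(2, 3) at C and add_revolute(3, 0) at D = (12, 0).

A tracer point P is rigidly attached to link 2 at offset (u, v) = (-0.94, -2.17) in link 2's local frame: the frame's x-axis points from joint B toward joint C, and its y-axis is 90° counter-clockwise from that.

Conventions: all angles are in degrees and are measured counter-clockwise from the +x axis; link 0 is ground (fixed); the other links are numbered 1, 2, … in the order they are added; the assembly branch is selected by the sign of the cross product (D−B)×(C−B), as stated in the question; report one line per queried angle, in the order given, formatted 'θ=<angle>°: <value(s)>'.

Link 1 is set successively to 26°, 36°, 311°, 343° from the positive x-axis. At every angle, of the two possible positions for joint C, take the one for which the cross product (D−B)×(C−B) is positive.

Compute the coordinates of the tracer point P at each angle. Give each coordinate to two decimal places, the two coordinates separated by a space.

A=(0,0), D=(12.00,0)
θ=26°: B = A + 3.00·(cos26°, sin26°) = (2.6964, 1.3151)
θ=26°: |BD| = 9.3961
θ=26°: circle(B,7.00) ∩ circle(D,5.00): a=5.9752, h=3.6465
θ=26°:   candidates: C₊=(9.1231,4.0895) cross=34.263; C₋=(8.1024,-3.1318) cross=-34.263
θ=26°:   branch + wants cross > 0 → take C=(9.1231,4.0895) (cross=34.263)
θ=26°: ex = (C−B)/|BC| = (0.9181,0.3963); ey = (-0.3963,0.9181)
θ=26°: P = B + -0.94·ex + -2.17·ey = (2.6934,-1.0497)
θ=36°: B = A + 3.00·(cos36°, sin36°) = (2.4271, 1.7634)
θ=36°: |BD| = 9.7340
θ=36°: circle(B,7.00) ∩ circle(D,5.00): a=6.0998, h=3.4340
θ=36°:   candidates: C₊=(9.0480,4.0356) cross=33.427; C₋=(7.8038,-2.7189) cross=-33.427
θ=36°:   branch + wants cross > 0 → take C=(9.0480,4.0356) (cross=33.427)
θ=36°: ex = (C−B)/|BC| = (0.9459,0.3246); ey = (-0.3246,0.9459)
θ=36°: P = B + -0.94·ex + -2.17·ey = (2.2423,-0.5943)
θ=311°: B = A + 3.00·(cos311°, sin311°) = (1.9682, -2.2641)
θ=311°: |BD| = 10.2842
θ=311°: circle(B,7.00) ∩ circle(D,5.00): a=6.3089, h=3.0327
θ=311°:   candidates: C₊=(7.4546,2.0832) cross=31.189; C₋=(8.7900,-3.8335) cross=-31.189
θ=311°:   branch + wants cross > 0 → take C=(7.4546,2.0832) (cross=31.189)
θ=311°: ex = (C−B)/|BC| = (0.7838,0.6210); ey = (-0.6210,0.7838)
θ=311°: P = B + -0.94·ex + -2.17·ey = (2.5791,-4.5487)
θ=343°: B = A + 3.00·(cos343°, sin343°) = (2.8689, -0.8771)
θ=343°: |BD| = 9.1731
θ=343°: circle(B,7.00) ∩ circle(D,5.00): a=5.8947, h=3.7752
θ=343°:   candidates: C₊=(8.3757,3.4444) cross=34.630; C₋=(9.0976,-4.0714) cross=-34.630
θ=343°:   branch + wants cross > 0 → take C=(8.3757,3.4444) (cross=34.630)
θ=343°: ex = (C−B)/|BC| = (0.7867,0.6174); ey = (-0.6174,0.7867)
θ=343°: P = B + -0.94·ex + -2.17·ey = (3.4691,-3.1645)

θ=26°: 2.69 -1.05
θ=36°: 2.24 -0.59
θ=311°: 2.58 -4.55
θ=343°: 3.47 -3.16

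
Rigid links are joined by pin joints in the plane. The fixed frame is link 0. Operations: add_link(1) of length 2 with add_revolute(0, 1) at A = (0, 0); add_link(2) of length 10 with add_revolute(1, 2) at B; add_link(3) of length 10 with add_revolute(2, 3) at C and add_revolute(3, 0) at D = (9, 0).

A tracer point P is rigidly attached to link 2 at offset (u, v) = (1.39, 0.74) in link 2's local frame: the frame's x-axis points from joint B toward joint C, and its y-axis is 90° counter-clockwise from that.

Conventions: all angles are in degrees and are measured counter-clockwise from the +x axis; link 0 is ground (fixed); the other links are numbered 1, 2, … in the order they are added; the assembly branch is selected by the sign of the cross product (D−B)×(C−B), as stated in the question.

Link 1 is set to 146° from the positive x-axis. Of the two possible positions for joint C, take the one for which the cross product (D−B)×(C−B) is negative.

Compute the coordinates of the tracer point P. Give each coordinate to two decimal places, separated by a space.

A=(0,0), D=(9.00,0)
B = A + 2.00·(cos146°, sin146°) = (-1.6581, 1.1184)
|BD| = 10.7166
circle(B,10.00) ∩ circle(D,10.00): a=5.3583, h=8.4433
  candidates: C₊=(4.5521,8.9564) cross=90.483; C₋=(2.7898,-7.8380) cross=-90.483
  branch - wants cross < 0 → take C=(2.7898,-7.8380) (cross=-90.483)
ex = (C−B)/|BC| = (0.4448,-0.8956); ey = (0.8956,0.4448)
P = B + 1.39·ex + 0.74·ey = (-0.3770,0.2026)

-0.38 0.20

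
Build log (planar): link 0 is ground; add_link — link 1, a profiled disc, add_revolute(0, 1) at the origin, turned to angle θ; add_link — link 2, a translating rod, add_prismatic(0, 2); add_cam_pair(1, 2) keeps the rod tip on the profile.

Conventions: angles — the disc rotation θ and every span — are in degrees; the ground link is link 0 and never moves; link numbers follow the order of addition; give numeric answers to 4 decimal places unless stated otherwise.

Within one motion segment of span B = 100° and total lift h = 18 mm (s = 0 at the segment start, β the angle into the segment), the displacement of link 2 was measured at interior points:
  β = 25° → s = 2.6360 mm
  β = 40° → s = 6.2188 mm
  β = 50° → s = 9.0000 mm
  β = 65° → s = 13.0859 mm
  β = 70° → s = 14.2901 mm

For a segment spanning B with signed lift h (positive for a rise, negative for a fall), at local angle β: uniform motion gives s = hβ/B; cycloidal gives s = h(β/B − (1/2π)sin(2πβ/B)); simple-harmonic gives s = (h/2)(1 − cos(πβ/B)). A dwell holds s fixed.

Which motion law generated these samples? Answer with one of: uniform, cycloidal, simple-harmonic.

candidates at β/B = r: uniform s = h·r (linear in β); cycloidal s = h·(r − sin(2πr)/(2π)); simple-harmonic s = (h/2)(1 − cos(πr))
β=25°: printed 2.6360 | uniform 4.5000, cycloidal 1.6352, simple-harmonic 2.6360
β=40°: printed 6.2188 | uniform 7.2000, cycloidal 5.5161, simple-harmonic 6.2188
β=50°: printed 9.0000 | uniform 9.0000, cycloidal 9.0000, simple-harmonic 9.0000
β=65°: printed 13.0859 | uniform 11.7000, cycloidal 14.0177, simple-harmonic 13.0859
β=70°: printed 14.2901 | uniform 12.6000, cycloidal 15.3246, simple-harmonic 14.2901
only one law matches every sample → simple-harmonic

simple-harmonic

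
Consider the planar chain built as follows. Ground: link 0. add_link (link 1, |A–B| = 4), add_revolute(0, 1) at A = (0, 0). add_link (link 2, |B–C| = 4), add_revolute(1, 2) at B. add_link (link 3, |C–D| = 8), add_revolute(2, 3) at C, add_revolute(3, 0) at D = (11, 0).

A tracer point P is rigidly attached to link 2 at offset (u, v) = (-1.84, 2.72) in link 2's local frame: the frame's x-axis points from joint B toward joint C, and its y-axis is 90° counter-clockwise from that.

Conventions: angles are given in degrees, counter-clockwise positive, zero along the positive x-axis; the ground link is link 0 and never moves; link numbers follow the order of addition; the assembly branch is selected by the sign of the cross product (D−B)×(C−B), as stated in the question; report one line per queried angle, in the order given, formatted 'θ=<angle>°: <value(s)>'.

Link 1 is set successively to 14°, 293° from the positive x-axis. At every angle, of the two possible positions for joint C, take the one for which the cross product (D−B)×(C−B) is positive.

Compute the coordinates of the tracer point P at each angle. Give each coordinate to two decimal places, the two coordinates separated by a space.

A=(0,0), D=(11.00,0)
θ=14°: B = A + 4.00·(cos14°, sin14°) = (3.8812, 0.9677)
θ=14°: |BD| = 7.1843
θ=14°: circle(B,4.00) ∩ circle(D,8.00): a=0.2515, h=3.9921
θ=14°:   candidates: C₊=(4.6681,4.8895) cross=28.680; C₋=(3.5927,-3.0219) cross=-28.680
θ=14°:   branch + wants cross > 0 → take C=(4.6681,4.8895) (cross=28.680)
θ=14°: ex = (C−B)/|BC| = (0.1967,0.9805); ey = (-0.9805,0.1967)
θ=14°: P = B + -1.84·ex + 2.72·ey = (0.8523,-0.3012)
θ=293°: B = A + 4.00·(cos293°, sin293°) = (1.5629, -3.6820)
θ=293°: |BD| = 10.1299
θ=293°: circle(B,4.00) ∩ circle(D,8.00): a=2.6958, h=2.9551
θ=293°:   candidates: C₊=(3.0002,0.0509) cross=29.935; C₋=(5.1484,-5.4552) cross=-29.935
θ=293°:   branch + wants cross > 0 → take C=(3.0002,0.0509) (cross=29.935)
θ=293°: ex = (C−B)/|BC| = (0.3593,0.9332); ey = (-0.9332,0.3593)
θ=293°: P = B + -1.84·ex + 2.72·ey = (-1.6366,-4.4218)

θ=14°: 0.85 -0.30
θ=293°: -1.64 -4.42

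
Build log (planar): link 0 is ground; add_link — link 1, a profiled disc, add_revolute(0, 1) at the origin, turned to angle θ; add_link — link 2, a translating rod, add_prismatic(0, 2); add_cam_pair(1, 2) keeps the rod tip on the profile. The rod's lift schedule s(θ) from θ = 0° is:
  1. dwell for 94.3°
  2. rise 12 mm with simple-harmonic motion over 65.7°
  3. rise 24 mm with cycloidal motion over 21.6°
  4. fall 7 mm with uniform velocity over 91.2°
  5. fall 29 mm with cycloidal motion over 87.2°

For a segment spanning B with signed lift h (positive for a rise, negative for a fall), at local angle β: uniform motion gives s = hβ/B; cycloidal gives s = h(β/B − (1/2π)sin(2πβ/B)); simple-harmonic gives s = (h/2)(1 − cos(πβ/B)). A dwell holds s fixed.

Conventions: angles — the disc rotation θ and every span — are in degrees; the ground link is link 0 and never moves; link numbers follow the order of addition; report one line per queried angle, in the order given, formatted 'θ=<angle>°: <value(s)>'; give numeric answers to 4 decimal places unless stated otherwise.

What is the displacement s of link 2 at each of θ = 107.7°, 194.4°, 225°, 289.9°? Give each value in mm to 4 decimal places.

seg 1 [0°–94.3°] dwell: s stays 0.0000
seg 2 [94.3°–160°] simple-harmonic, h=12: θ=107.7° here. β=13.4, B=65.7. 12/2·(1 − cos(π·0.2040)) = 1.1901 → s = 1.1901
seg 2 [94.3°–160°] simple-harmonic, h=12: full span → s += 12 → s = 12.0000
seg 3 [160°–181.6°] cycloidal, h=24: full span → s += 24 → s = 36.0000
seg 4 [181.6°–272.8°] uniform, h=-7: θ=194.4° here. β=12.8, B=91.2. -7·12.8/91.2 = -0.9825 → s = 35.0175
seg 4 [181.6°–272.8°] uniform, h=-7: θ=225° here. β=43.4, B=91.2. -7·43.4/91.2 = -3.3311 → s = 32.6689
seg 4 [181.6°–272.8°] uniform, h=-7: full span → s += -7 → s = 29.0000
seg 5 [272.8°–360°] cycloidal, h=-29: θ=289.9° here. β=17.1, B=87.2. -29·(0.1961 − sin(2π·0.1961)/(2π)) = -1.3336 → s = 27.6664

θ=107.7°: 1.1901
θ=194.4°: 35.0175
θ=225°: 32.6689
θ=289.9°: 27.6664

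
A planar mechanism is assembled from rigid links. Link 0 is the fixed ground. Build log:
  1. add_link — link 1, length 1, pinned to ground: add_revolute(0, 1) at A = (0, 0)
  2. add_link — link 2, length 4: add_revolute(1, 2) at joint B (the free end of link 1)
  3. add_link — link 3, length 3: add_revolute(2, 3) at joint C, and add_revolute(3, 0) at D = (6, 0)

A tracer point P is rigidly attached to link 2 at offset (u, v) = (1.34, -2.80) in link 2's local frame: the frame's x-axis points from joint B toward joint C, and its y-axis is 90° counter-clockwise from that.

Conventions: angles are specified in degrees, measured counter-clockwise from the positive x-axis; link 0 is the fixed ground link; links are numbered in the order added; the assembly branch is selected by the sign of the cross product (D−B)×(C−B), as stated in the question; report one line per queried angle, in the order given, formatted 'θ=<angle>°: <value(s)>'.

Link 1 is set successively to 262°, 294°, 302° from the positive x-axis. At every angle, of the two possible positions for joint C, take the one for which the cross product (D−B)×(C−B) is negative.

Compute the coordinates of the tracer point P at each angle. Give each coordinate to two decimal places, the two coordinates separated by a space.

A=(0,0), D=(6.00,0)
θ=262°: B = A + 1.00·(cos262°, sin262°) = (-0.1392, -0.9903)
θ=262°: |BD| = 6.2185
θ=262°: circle(B,4.00) ∩ circle(D,3.00): a=3.6721, h=1.5861
θ=262°:   candidates: C₊=(3.2335,1.1603) cross=9.863; C₋=(3.7386,-1.9714) cross=-9.863
θ=262°:   branch - wants cross < 0 → take C=(3.7386,-1.9714) (cross=-9.863)
θ=262°: ex = (C−B)/|BC| = (0.9695,-0.2453); ey = (0.2453,0.9695)
θ=262°: P = B + 1.34·ex + -2.80·ey = (0.4731,-4.0334)
θ=294°: B = A + 1.00·(cos294°, sin294°) = (0.4067, -0.9135)
θ=294°: |BD| = 5.6674
θ=294°: circle(B,4.00) ∩ circle(D,3.00): a=3.4513, h=2.0221
θ=294°:   candidates: C₊=(3.4869,1.6384) cross=11.460; C₋=(4.1388,-2.3529) cross=-11.460
θ=294°:   branch - wants cross < 0 → take C=(4.1388,-2.3529) (cross=-11.460)
θ=294°: ex = (C−B)/|BC| = (0.9330,-0.3598); ey = (0.3598,0.9330)
θ=294°: P = B + 1.34·ex + -2.80·ey = (0.6495,-4.0082)
θ=302°: B = A + 1.00·(cos302°, sin302°) = (0.5299, -0.8480)
θ=302°: |BD| = 5.5354
θ=302°: circle(B,4.00) ∩ circle(D,3.00): a=3.4000, h=2.1071
θ=302°:   candidates: C₊=(3.5670,1.7551) cross=11.664; C₋=(4.2126,-2.4094) cross=-11.664
θ=302°:   branch - wants cross < 0 → take C=(4.2126,-2.4094) (cross=-11.664)
θ=302°: ex = (C−B)/|BC| = (0.9207,-0.3903); ey = (0.3903,0.9207)
θ=302°: P = B + 1.34·ex + -2.80·ey = (0.6707,-3.9490)

θ=262°: 0.47 -4.03
θ=294°: 0.65 -4.01
θ=302°: 0.67 -3.95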